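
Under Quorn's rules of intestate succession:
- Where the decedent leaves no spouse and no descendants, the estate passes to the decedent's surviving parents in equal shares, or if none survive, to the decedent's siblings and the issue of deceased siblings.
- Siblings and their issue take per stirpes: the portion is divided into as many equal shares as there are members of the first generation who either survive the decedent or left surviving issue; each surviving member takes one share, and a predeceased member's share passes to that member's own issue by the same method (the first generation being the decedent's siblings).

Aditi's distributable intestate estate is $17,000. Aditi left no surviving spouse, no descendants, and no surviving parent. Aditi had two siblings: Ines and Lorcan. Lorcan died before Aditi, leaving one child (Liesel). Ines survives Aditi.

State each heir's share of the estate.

The entire $17,000 passes to the siblings and their issue.
That amount ($17,000) is divided into 2 shares of $8,500: Ines takes $8,500; Lorcan's $8,500 share passes to Lorcan's issue.
Lorcan's share ($8,500) passes entirely to Liesel.

Ines: $8,500; Liesel: $8,500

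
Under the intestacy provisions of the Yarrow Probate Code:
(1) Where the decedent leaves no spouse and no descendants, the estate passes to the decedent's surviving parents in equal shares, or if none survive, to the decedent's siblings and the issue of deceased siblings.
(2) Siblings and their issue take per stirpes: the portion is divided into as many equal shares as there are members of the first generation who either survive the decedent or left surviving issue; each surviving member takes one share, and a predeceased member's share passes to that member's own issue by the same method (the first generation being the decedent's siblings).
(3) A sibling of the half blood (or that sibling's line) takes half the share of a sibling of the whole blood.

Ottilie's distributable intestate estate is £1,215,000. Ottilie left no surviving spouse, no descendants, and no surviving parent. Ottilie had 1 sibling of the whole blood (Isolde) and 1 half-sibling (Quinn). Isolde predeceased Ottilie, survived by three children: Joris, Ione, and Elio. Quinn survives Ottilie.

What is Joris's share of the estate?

Joris receives £270,000.

The entire £1,215,000 passes to the siblings and their issue.
Counting each half-blood sibling's line as half a unit, there are 3/2 units in £1,215,000, so one unit is £810,000. Whole-blood lines (Isolde) take £810,000 each; half-blood lines (Quinn) take £405,000 each.
Isolde's share (£810,000) is divided into 3 shares of £270,000: Joris, Ione, and Elio each take £270,000.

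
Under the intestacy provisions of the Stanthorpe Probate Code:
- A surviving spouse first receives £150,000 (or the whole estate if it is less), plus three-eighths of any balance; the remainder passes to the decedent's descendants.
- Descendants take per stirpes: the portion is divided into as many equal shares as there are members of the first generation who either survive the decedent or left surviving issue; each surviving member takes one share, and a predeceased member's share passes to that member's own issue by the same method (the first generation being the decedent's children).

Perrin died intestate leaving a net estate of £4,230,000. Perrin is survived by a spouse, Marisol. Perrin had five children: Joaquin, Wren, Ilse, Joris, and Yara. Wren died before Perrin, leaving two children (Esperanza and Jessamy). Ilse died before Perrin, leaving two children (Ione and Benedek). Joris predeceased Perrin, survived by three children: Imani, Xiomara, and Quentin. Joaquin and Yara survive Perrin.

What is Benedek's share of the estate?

Benedek receives £255,000.

Marisol first takes £150,000, leaving a balance of £4,080,000. Marisol then takes three-eighths of the balance (£1,530,000), for a total of £1,680,000. The remaining £2,550,000 passes to the descendants.
The descendants' portion (£2,550,000) is divided into 5 shares of £510,000: Joaquin and Yara each take £510,000; Wren's £510,000 share passes to Wren's issue; Ilse's £510,000 share passes to Ilse's issue; Joris's £510,000 share passes to Joris's issue.
Wren's share (£510,000) is divided into 2 shares of £255,000: Esperanza and Jessamy each take £255,000.
Ilse's share (£510,000) is divided into 2 shares of £255,000: Ione and Benedek each take £255,000.
Joris's share (£510,000) is divided into 3 shares of £170,000: Imani, Xiomara, and Quentin each take £170,000.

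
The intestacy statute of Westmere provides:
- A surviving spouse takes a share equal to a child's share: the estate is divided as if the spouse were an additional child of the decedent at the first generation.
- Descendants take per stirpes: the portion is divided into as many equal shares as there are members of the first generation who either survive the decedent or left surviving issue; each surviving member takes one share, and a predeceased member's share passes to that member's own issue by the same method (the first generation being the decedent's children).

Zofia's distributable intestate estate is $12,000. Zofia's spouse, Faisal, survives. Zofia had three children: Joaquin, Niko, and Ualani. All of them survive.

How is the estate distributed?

Faisal: $3,000; Joaquin: $3,000; Niko: $3,000; Ualani: $3,000

The spouse counts as an additional share at the children's level, so there are 4 primary shares of $3,000. Faisal takes one such share ($3,000).
The children's combined portion ($9,000) is divided into 3 shares of $3,000: Joaquin, Niko, and Ualani each take $3,000.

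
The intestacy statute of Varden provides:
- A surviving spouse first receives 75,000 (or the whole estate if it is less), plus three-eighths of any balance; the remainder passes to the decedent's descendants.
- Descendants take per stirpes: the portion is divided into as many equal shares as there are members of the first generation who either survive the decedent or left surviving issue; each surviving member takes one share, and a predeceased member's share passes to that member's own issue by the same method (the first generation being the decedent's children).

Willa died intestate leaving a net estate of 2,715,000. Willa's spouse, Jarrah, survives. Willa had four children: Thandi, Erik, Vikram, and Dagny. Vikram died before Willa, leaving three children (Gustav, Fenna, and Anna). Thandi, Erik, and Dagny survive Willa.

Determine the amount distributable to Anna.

Anna receives 137,500.

Jarrah first takes 75,000, leaving a balance of 2,640,000. Jarrah then takes three-eighths of the balance (990,000), for a total of 1,065,000. The remaining 1,650,000 passes to the descendants.
The descendants' portion (1,650,000) is divided into 4 shares of 412,500: Thandi, Erik, and Dagny each take 412,500; Vikram's 412,500 share passes to Vikram's issue.
Vikram's share (412,500) is divided into 3 shares of 137,500: Gustav, Fenna, and Anna each take 137,500.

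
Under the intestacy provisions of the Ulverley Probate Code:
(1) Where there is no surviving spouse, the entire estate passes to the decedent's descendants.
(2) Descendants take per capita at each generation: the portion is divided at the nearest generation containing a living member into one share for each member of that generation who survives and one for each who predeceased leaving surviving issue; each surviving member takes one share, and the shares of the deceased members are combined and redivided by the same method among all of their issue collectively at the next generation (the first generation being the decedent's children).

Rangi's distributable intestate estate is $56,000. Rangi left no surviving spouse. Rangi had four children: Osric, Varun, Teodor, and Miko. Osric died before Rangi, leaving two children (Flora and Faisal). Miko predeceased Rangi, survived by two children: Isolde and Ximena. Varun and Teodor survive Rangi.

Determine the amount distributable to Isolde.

The entire $56,000 passes to the descendants.
That amount ($56,000) is divided at the children's generation into 4 shares of $14,000. Varun and Teodor each take $14,000. The 2 shares of the deceased (Osric and Miko) are combined into a pool of $28,000.
That pool ($28,000) is divided at the grandchildren's generation equally among Flora, Faisal, Isolde, and Ximena: $7,000 each.

Isolde receives $7,000.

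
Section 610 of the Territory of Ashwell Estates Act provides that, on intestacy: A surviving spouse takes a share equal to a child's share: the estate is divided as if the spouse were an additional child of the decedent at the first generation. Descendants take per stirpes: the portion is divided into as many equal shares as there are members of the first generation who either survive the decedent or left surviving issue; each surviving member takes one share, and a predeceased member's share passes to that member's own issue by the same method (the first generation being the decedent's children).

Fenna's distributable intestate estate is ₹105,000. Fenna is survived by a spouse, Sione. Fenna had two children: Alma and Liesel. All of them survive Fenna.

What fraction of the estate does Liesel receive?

The spouse counts as an additional share at the children's level, so there are 3 primary shares of ₹35,000. Sione takes one such share (₹35,000).
The children's combined portion (₹70,000) is divided into 2 shares of ₹35,000: Alma and Liesel each take ₹35,000.

Liesel receives 1/3 of the estate.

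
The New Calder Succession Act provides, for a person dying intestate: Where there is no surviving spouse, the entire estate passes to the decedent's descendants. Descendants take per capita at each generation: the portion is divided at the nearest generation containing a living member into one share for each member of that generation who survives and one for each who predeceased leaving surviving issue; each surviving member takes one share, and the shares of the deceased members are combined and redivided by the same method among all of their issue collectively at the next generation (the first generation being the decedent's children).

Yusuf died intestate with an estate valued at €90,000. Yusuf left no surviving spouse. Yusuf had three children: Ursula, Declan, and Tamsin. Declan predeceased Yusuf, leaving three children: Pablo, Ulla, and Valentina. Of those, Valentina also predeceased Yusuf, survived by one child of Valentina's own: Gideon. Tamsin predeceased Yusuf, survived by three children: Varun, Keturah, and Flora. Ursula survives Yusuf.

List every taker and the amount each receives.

Ursula: €30,000; Pablo: €10,000; Ulla: €10,000; Gideon: €10,000; Varun: €10,000; Keturah: €10,000; Flora: €10,000

The entire €90,000 passes to the descendants.
That amount (€90,000) is divided at the children's generation into 3 shares of €30,000. Ursula takes €30,000. The 2 shares of the deceased (Declan and Tamsin) are combined into a pool of €60,000.
That pool (€60,000) is divided at the grandchildren's generation into 6 shares of €10,000. Pablo, Ulla, Varun, Keturah, and Flora each take €10,000. The remaining share for the deceased Valentina (€10,000) is carried to the next generation.
That pool (€10,000) passes entirely to Gideon, the sole taker at the great-grandchildren's generation.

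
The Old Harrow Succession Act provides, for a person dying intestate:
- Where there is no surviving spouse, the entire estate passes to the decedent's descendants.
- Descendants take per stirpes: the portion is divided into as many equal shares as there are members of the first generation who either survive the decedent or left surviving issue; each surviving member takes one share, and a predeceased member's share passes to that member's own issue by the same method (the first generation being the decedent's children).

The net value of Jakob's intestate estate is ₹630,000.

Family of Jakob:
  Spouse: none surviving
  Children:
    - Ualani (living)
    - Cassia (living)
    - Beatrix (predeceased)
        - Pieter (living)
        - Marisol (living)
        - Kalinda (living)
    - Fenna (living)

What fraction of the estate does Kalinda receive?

The entire ₹630,000 passes to the descendants.
That amount (₹630,000) is divided into 4 shares of ₹157,500: Ualani, Cassia, and Fenna each take ₹157,500; Beatrix's ₹157,500 share passes to Beatrix's issue.
Beatrix's share (₹157,500) is divided into 3 shares of ₹52,500: Pieter, Marisol, and Kalinda each take ₹52,500.

Kalinda receives 1/12 of the estate.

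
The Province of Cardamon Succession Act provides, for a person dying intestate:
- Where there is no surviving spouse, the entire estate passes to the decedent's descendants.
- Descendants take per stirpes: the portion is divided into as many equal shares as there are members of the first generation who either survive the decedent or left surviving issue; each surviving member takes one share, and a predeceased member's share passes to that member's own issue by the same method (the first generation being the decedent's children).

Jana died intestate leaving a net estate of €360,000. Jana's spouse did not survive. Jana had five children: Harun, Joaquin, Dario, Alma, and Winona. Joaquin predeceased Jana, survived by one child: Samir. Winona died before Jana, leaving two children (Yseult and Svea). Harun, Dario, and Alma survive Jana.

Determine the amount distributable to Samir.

The entire €360,000 passes to the descendants.
That amount (€360,000) is divided into 5 shares of €72,000: Harun, Dario, and Alma each take €72,000; Joaquin's €72,000 share passes to Joaquin's issue; Winona's €72,000 share passes to Winona's issue.
Joaquin's share (€72,000) passes entirely to Samir.
Winona's share (€72,000) is divided into 2 shares of €36,000: Yseult and Svea each take €36,000.

Samir receives €72,000.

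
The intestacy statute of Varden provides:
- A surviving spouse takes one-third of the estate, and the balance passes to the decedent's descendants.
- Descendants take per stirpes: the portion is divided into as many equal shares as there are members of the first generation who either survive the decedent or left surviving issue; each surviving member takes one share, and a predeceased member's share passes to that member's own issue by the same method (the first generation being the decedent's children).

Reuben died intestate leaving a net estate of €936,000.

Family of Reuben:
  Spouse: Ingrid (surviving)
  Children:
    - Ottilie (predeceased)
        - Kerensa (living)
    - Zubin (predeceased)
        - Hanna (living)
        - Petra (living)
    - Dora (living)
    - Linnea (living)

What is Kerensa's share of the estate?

Ingrid takes one-third of €936,000 = €312,000. The remaining €624,000 passes to the descendants.
The descendants' portion (€624,000) is divided into 4 shares of €156,000: Dora and Linnea each take €156,000; Ottilie's €156,000 share passes to Ottilie's issue; Zubin's €156,000 share passes to Zubin's issue.
Ottilie's share (€156,000) passes entirely to Kerensa.
Zubin's share (€156,000) is divided into 2 shares of €78,000: Hanna and Petra each take €78,000.

Kerensa receives €156,000.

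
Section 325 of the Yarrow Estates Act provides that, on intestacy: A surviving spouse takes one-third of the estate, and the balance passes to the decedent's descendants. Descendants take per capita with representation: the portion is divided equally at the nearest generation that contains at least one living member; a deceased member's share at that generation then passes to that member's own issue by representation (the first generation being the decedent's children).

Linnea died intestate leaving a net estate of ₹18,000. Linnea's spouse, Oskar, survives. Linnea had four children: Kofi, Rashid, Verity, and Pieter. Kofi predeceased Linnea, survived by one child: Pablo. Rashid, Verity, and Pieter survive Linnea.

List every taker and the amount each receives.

Oskar: ₹6,000; Pablo: ₹3,000; Rashid: ₹3,000; Verity: ₹3,000; Pieter: ₹3,000

Oskar takes one-third of ₹18,000 = ₹6,000. The remaining ₹12,000 passes to the descendants.
The descendants' portion (₹12,000) is divided into 4 shares of ₹3,000: Rashid, Verity, and Pieter each take ₹3,000; Kofi's ₹3,000 share passes to Kofi's issue.
Kofi's share (₹3,000) passes entirely to Pablo.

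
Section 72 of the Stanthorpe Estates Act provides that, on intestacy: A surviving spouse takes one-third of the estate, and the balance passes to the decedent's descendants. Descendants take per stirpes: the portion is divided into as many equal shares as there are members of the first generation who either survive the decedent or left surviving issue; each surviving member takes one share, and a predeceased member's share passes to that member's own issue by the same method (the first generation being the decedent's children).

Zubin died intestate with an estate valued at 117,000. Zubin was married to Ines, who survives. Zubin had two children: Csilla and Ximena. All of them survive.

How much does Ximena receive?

Ines takes one-third of 117,000 = 39,000. The remaining 78,000 passes to the descendants.
The descendants' portion (78,000) is divided into 2 shares of 39,000: Csilla and Ximena each take 39,000.

Ximena receives 39,000.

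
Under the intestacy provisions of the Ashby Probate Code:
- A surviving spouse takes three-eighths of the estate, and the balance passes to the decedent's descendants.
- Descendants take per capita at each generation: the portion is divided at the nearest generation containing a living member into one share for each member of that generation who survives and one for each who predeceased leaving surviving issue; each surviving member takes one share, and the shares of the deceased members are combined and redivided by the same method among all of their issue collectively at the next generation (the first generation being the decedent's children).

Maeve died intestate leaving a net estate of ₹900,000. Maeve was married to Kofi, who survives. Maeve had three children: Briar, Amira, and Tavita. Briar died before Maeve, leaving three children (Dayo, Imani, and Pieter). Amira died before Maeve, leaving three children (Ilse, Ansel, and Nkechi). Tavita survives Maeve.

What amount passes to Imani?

Imani receives ₹62,500.

Kofi takes three-eighths of ₹900,000 = ₹337,500. The remaining ₹562,500 passes to the descendants.
The descendants' portion (₹562,500) is divided at the children's generation into 3 shares of ₹187,500. Tavita takes ₹187,500. The 2 shares of the deceased (Briar and Amira) are combined into a pool of ₹375,000.
That pool (₹375,000) is divided at the grandchildren's generation equally among Dayo, Imani, Pieter, Ilse, Ansel, and Nkechi: ₹62,500 each.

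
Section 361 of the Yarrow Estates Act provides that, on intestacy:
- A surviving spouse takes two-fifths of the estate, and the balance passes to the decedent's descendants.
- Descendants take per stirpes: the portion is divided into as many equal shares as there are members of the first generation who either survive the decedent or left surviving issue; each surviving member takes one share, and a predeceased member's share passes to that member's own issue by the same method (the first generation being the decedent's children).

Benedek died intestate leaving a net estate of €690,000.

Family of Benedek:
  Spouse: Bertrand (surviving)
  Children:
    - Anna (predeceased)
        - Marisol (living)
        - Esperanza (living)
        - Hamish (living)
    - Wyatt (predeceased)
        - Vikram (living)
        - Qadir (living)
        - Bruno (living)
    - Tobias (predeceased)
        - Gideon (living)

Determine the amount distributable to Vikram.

Bertrand takes two-fifths of €690,000 = €276,000. The remaining €414,000 passes to the descendants.
The descendants' portion (€414,000) is divided into 3 shares of €138,000: Anna's €138,000 share passes to Anna's issue; Wyatt's €138,000 share passes to Wyatt's issue; Tobias's €138,000 share passes to Tobias's issue.
Anna's share (€138,000) is divided into 3 shares of €46,000: Marisol, Esperanza, and Hamish each take €46,000.
Wyatt's share (€138,000) is divided into 3 shares of €46,000: Vikram, Qadir, and Bruno each take €46,000.
Tobias's share (€138,000) passes entirely to Gideon.

Vikram receives €46,000.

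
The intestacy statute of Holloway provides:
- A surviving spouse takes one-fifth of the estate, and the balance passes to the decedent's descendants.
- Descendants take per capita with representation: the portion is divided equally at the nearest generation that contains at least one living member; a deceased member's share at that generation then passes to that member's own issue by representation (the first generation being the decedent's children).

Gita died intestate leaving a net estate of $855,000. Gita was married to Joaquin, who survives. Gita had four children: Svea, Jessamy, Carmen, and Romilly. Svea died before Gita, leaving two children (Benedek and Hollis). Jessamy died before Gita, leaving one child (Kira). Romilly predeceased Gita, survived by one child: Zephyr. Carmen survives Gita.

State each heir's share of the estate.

Joaquin takes one-fifth of $855,000 = $171,000. The remaining $684,000 passes to the descendants.
The descendants' portion ($684,000) is divided into 4 shares of $171,000: Carmen takes $171,000; Svea's $171,000 share passes to Svea's issue; Jessamy's $171,000 share passes to Jessamy's issue; Romilly's $171,000 share passes to Romilly's issue.
Svea's share ($171,000) is divided into 2 shares of $85,500: Benedek and Hollis each take $85,500.
Jessamy's share ($171,000) passes entirely to Kira.
Romilly's share ($171,000) passes entirely to Zephyr.

Joaquin: $171,000; Benedek: $85,500; Hollis: $85,500; Kira: $171,000; Carmen: $171,000; Zephyr: $171,000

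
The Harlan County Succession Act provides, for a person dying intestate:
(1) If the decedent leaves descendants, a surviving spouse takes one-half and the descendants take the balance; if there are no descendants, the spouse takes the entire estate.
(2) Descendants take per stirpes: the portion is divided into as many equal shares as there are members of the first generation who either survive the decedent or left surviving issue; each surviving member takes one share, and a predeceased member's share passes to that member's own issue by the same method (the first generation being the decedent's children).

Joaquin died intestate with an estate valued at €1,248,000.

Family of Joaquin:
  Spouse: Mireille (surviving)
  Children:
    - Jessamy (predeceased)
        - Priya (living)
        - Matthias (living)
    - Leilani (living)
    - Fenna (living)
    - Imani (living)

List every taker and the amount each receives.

Mireille: €624,000; Priya: €78,000; Matthias: €78,000; Leilani: €156,000; Fenna: €156,000; Imani: €156,000

Mireille takes one-half of €1,248,000 = €624,000. The remaining €624,000 passes to the descendants.
The descendants' portion (€624,000) is divided into 4 shares of €156,000: Leilani, Fenna, and Imani each take €156,000; Jessamy's €156,000 share passes to Jessamy's issue.
Jessamy's share (€156,000) is divided into 2 shares of €78,000: Priya and Matthias each take €78,000.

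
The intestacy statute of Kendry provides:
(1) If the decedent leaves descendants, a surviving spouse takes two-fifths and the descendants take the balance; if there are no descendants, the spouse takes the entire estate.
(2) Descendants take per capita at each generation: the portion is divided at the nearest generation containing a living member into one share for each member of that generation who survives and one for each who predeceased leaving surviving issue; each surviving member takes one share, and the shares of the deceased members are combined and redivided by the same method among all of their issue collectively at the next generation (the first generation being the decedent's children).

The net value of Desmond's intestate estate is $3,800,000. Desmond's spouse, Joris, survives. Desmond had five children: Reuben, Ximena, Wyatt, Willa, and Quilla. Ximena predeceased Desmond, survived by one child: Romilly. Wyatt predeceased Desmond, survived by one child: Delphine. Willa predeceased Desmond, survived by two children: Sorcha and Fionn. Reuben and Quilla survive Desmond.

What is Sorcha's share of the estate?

Sorcha receives $342,000.

Joris takes two-fifths of $3,800,000 = $1,520,000. The remaining $2,280,000 passes to the descendants.
The descendants' portion ($2,280,000) is divided at the children's generation into 5 shares of $456,000. Reuben and Quilla each take $456,000. The 3 shares of the deceased (Ximena, Wyatt, and Willa) are combined into a pool of $1,368,000.
That pool ($1,368,000) is divided at the grandchildren's generation equally among Romilly, Delphine, Sorcha, and Fionn: $342,000 each.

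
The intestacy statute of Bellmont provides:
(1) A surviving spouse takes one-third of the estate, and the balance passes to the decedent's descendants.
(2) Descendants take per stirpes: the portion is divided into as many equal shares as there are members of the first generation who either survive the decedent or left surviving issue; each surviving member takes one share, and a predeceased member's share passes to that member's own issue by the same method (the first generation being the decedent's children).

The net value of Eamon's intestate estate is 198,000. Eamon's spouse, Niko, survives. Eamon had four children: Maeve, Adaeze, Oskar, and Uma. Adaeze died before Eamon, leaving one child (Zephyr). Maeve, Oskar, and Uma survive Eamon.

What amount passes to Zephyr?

Niko takes one-third of 198,000 = 66,000. The remaining 132,000 passes to the descendants.
The descendants' portion (132,000) is divided into 4 shares of 33,000: Maeve, Oskar, and Uma each take 33,000; Adaeze's 33,000 share passes to Adaeze's issue.
Adaeze's share (33,000) passes entirely to Zephyr.

Zephyr receives 33,000.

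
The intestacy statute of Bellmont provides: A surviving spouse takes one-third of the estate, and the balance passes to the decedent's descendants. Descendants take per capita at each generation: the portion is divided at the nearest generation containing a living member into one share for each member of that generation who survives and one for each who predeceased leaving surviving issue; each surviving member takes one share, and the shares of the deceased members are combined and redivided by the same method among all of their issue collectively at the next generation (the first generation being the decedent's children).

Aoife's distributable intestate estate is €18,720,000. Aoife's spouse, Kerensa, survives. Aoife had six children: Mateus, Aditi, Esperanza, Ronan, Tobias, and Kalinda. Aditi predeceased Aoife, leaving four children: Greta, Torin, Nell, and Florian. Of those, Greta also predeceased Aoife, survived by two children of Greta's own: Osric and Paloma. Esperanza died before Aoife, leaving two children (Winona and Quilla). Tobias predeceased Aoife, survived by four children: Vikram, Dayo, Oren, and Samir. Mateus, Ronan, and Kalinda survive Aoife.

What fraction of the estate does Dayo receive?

Kerensa takes one-third of €18,720,000 = €6,240,000. The remaining €12,480,000 passes to the descendants.
The descendants' portion (€12,480,000) is divided at the children's generation into 6 shares of €2,080,000. Mateus, Ronan, and Kalinda each take €2,080,000. The 3 shares of the deceased (Aditi, Esperanza, and Tobias) are combined into a pool of €6,240,000.
That pool (€6,240,000) is divided at the grandchildren's generation into 10 shares of €624,000. Torin, Nell, Florian, Winona, Quilla, Vikram, Dayo, Oren, and Samir each take €624,000. The remaining share for the deceased Greta (€624,000) is carried to the next generation.
That pool (€624,000) is divided at the great-grandchildren's generation equally among Osric and Paloma: €312,000 each.

Dayo receives 1/30 of the estate.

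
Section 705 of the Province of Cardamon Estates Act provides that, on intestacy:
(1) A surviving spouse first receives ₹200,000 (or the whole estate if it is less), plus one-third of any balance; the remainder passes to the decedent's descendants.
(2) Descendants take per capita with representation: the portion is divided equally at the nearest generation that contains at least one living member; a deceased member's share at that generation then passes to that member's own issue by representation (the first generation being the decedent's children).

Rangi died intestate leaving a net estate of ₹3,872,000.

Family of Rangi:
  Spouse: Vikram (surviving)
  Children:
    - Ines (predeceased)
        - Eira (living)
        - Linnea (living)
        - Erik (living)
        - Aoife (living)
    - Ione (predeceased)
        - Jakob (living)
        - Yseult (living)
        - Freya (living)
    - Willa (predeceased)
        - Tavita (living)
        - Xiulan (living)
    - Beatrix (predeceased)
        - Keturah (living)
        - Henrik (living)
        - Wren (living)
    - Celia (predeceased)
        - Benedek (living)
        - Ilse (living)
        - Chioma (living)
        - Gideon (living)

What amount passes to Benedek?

Vikram first takes ₹200,000, leaving a balance of ₹3,672,000. Vikram then takes one-third of the balance (₹1,224,000), for a total of ₹1,424,000. The remaining ₹2,448,000 passes to the descendants.
No child survives, so the initial division is made at the grandchildren's generation.
The descendants' portion (₹2,448,000) is divided into 16 shares of ₹153,000: Eira, Linnea, Erik, Aoife, Jakob, Yseult, Freya, Tavita, Xiulan, Keturah, Henrik, Wren, Benedek, Ilse, Chioma, and Gideon each take ₹153,000.

Benedek receives ₹153,000.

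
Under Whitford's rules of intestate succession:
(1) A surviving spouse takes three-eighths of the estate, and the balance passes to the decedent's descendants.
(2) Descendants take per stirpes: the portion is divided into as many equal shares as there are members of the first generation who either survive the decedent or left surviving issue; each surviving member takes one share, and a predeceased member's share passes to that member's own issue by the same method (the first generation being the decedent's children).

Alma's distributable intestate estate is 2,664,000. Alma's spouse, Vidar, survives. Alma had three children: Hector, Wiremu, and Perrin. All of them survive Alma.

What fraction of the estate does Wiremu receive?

Wiremu receives 5/24 of the estate.

Vidar takes three-eighths of 2,664,000 = 999,000. The remaining 1,665,000 passes to the descendants.
The descendants' portion (1,665,000) is divided into 3 shares of 555,000: Hector, Wiremu, and Perrin each take 555,000.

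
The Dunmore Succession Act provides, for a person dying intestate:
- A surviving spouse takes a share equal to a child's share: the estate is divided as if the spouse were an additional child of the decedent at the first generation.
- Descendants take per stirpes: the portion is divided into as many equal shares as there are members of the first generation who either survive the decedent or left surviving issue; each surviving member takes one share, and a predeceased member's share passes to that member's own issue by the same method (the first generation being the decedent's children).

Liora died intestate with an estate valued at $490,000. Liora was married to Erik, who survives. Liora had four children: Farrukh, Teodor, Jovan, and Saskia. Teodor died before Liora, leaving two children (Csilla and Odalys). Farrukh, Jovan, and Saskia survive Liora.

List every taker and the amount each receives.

The spouse counts as an additional share at the children's level, so there are 5 primary shares of $98,000. Erik takes one such share ($98,000).
The children's combined portion ($392,000) is divided into 4 shares of $98,000: Farrukh, Jovan, and Saskia each take $98,000; Teodor's $98,000 share passes to Teodor's issue.
Teodor's share ($98,000) is divided into 2 shares of $49,000: Csilla and Odalys each take $49,000.

Erik: $98,000; Farrukh: $98,000; Csilla: $49,000; Odalys: $49,000; Jovan: $98,000; Saskia: $98,000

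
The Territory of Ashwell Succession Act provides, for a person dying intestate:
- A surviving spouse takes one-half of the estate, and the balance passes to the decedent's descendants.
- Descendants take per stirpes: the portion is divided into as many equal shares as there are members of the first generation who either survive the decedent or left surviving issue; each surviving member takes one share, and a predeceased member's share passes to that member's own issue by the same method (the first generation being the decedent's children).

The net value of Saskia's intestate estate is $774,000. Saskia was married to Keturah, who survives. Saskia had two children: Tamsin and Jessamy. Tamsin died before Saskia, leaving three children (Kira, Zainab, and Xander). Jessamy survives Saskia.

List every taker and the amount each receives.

Keturah: $387,000; Kira: $64,500; Zainab: $64,500; Xander: $64,500; Jessamy: $193,500

Keturah takes one-half of $774,000 = $387,000. The remaining $387,000 passes to the descendants.
The descendants' portion ($387,000) is divided into 2 shares of $193,500: Jessamy takes $193,500; Tamsin's $193,500 share passes to Tamsin's issue.
Tamsin's share ($193,500) is divided into 3 shares of $64,500: Kira, Zainab, and Xander each take $64,500.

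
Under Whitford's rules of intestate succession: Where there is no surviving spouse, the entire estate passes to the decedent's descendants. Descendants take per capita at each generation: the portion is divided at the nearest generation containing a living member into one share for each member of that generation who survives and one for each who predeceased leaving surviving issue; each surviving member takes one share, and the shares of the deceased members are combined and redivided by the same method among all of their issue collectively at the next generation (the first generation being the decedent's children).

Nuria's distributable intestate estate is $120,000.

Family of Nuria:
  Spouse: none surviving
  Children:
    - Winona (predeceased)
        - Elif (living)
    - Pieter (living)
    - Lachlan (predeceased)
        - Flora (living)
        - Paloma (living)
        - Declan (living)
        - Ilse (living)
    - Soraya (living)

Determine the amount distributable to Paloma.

The entire $120,000 passes to the descendants.
That amount ($120,000) is divided at the children's generation into 4 shares of $30,000. Pieter and Soraya each take $30,000. The 2 shares of the deceased (Winona and Lachlan) are combined into a pool of $60,000.
That pool ($60,000) is divided at the grandchildren's generation equally among Elif, Flora, Paloma, Declan, and Ilse: $12,000 each.

Paloma receives $12,000.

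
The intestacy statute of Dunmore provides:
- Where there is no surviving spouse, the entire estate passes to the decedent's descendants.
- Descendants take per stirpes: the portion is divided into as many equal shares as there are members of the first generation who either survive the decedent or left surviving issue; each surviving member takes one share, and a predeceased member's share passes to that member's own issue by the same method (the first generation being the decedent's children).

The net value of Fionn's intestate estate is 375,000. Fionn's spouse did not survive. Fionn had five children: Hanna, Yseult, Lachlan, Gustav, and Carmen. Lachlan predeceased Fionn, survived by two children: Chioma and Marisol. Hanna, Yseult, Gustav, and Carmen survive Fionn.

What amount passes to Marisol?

The entire 375,000 passes to the descendants.
That amount (375,000) is divided into 5 shares of 75,000: Hanna, Yseult, Gustav, and Carmen each take 75,000; Lachlan's 75,000 share passes to Lachlan's issue.
Lachlan's share (75,000) is divided into 2 shares of 37,500: Chioma and Marisol each take 37,500.

Marisol receives 37,500.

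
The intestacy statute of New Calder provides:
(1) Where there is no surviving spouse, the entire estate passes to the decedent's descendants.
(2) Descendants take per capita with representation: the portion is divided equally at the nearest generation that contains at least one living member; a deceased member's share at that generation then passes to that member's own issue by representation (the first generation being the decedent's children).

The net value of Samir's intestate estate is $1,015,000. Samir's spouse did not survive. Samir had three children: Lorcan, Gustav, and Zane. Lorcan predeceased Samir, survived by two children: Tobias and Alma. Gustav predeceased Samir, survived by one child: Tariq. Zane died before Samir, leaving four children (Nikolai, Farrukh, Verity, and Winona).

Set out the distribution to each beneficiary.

Tobias: $145,000; Alma: $145,000; Tariq: $145,000; Nikolai: $145,000; Farrukh: $145,000; Verity: $145,000; Winona: $145,000

The entire $1,015,000 passes to the descendants.
No child survives, so the initial division is made at the grandchildren's generation.
That amount ($1,015,000) is divided into 7 shares of $145,000: Tobias, Alma, Tariq, Nikolai, Farrukh, Verity, and Winona each take $145,000.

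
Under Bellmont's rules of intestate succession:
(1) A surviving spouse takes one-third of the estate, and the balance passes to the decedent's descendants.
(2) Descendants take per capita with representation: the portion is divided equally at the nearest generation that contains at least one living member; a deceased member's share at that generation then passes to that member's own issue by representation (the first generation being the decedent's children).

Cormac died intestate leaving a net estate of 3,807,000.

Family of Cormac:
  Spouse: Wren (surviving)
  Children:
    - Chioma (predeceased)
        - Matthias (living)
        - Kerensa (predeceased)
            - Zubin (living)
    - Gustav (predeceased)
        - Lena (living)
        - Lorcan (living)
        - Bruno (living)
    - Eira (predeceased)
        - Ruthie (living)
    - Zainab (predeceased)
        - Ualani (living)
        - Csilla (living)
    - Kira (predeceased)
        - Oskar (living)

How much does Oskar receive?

Wren takes one-third of 3,807,000 = 1,269,000. The remaining 2,538,000 passes to the descendants.
No child survives, so the initial division is made at the grandchildren's generation.
The descendants' portion (2,538,000) is divided into 9 shares of 282,000: Matthias, Lena, Lorcan, Bruno, Ruthie, Ualani, Csilla, and Oskar each take 282,000; Kerensa's 282,000 share passes to Kerensa's issue.
Kerensa's share (282,000) passes entirely to Zubin.

Oskar receives 282,000.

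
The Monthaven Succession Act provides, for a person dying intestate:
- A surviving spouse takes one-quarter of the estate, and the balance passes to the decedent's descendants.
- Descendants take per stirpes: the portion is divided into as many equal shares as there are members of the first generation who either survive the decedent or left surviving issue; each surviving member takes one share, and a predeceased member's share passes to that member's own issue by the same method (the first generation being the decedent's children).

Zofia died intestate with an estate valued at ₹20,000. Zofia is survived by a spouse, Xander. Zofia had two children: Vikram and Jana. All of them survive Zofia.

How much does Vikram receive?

Vikram receives ₹7,500.

Xander takes one-quarter of ₹20,000 = ₹5,000. The remaining ₹15,000 passes to the descendants.
The descendants' portion (₹15,000) is divided into 2 shares of ₹7,500: Vikram and Jana each take ₹7,500.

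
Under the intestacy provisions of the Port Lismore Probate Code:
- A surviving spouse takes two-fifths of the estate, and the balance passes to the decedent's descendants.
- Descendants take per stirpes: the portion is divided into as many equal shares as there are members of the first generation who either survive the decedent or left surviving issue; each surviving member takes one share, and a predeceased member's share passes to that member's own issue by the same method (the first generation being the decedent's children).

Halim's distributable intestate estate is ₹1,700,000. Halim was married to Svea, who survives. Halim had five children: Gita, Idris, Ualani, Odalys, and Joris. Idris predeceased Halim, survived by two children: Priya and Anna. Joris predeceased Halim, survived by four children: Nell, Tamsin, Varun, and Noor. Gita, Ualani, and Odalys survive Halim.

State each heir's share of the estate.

Svea takes two-fifths of ₹1,700,000 = ₹680,000. The remaining ₹1,020,000 passes to the descendants.
The descendants' portion (₹1,020,000) is divided into 5 shares of ₹204,000: Gita, Ualani, and Odalys each take ₹204,000; Idris's ₹204,000 share passes to Idris's issue; Joris's ₹204,000 share passes to Joris's issue.
Idris's share (₹204,000) is divided into 2 shares of ₹102,000: Priya and Anna each take ₹102,000.
Joris's share (₹204,000) is divided into 4 shares of ₹51,000: Nell, Tamsin, Varun, and Noor each take ₹51,000.

Svea: ₹680,000; Gita: ₹204,000; Priya: ₹102,000; Anna: ₹102,000; Ualani: ₹204,000; Odalys: ₹204,000; Nell: ₹51,000; Tamsin: ₹51,000; Varun: ₹51,000; Noor: ₹51,000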